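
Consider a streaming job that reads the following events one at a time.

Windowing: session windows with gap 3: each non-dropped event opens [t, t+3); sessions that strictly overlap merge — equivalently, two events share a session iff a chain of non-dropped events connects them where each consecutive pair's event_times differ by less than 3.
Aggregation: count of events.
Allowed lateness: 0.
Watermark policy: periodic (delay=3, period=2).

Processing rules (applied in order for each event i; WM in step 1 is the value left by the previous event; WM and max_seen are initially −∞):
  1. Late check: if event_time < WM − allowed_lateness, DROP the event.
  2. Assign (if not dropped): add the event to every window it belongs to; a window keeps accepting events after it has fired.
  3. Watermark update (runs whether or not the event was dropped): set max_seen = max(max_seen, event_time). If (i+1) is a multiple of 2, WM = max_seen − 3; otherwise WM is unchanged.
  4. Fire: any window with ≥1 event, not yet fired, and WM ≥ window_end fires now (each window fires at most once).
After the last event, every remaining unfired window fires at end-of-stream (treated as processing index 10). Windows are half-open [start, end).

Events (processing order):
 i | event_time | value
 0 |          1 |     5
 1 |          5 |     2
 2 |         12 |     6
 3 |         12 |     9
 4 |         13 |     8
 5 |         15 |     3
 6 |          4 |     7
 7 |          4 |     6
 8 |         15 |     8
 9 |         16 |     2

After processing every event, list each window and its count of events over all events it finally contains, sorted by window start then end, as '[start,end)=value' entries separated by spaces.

[1,4)=1 [5,8)=1 [12,19)=6

i=0 t=1 v=5: → [1,4); WM=−∞
i=1 t=5 v=2: → [5,8); WM=2
i=2 t=12 v=6: → [12,15); WM=2
i=3 t=12 v=9: → [12,15); WM=9
i=4 t=13 v=8: → [12,16); WM=9
i=5 t=15 v=3: → [12,18); WM=12
i=6 t=4 v=7: DROP (t<12-0); WM=12
i=7 t=4 v=6: DROP (t<12-0); WM=12
i=8 t=15 v=8: → [12,18); WM=12
i=9 t=16 v=2: → [12,19); WM=13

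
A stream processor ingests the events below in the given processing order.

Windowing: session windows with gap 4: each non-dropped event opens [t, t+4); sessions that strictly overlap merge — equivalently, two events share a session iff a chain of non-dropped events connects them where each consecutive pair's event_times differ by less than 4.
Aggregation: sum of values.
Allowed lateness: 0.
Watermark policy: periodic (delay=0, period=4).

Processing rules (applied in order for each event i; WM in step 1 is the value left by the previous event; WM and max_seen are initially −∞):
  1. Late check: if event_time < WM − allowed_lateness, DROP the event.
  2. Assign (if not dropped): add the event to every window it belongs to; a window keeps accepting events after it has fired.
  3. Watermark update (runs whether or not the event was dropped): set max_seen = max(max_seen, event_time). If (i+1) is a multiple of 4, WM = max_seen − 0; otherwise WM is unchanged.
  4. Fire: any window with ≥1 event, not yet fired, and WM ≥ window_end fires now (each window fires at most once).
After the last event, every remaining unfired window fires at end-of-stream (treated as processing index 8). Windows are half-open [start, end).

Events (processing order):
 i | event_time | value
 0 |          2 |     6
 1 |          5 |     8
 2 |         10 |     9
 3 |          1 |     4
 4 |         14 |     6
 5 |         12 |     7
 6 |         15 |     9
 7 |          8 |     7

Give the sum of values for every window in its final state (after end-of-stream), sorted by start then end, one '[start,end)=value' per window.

[1,9)=18 [10,19)=31

i=0 t=2 v=6: → [2,6); WM=−∞
i=1 t=5 v=8: → [2,9); WM=−∞
i=2 t=10 v=9: → [10,14); WM=−∞
i=3 t=1 v=4: → [1,9); WM=10
i=4 t=14 v=6: → [14,18); WM=10
i=5 t=12 v=7: → [10,18); WM=10
i=6 t=15 v=9: → [10,19); WM=10
i=7 t=8 v=7: DROP (t<10-0); WM=15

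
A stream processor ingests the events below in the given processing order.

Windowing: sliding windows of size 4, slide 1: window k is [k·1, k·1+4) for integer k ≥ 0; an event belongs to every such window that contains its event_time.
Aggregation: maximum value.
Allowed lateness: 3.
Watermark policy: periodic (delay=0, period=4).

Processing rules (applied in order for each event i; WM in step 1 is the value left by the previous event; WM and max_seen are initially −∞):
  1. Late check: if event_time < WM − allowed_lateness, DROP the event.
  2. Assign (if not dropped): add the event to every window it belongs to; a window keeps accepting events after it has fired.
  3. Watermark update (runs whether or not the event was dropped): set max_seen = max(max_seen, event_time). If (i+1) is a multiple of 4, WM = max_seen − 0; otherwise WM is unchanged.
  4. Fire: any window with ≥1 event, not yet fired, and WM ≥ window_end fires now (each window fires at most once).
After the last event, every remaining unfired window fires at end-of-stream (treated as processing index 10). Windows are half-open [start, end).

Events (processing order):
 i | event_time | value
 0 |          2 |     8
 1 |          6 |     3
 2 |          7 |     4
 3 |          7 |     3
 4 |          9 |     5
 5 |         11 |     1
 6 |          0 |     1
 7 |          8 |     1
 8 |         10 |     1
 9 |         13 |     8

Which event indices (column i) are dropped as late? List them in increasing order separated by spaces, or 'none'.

i=0 t=2 v=8: → [2,6),[1,5),[0,4); WM=−∞
i=1 t=6 v=3: → [6,10),[5,9),[4,8),[3,7); WM=−∞
i=2 t=7 v=4: → [7,11),[6,10),[5,9),[4,8); WM=−∞
i=3 t=7 v=3: → [7,11),[6,10),[5,9),[4,8); WM=7; [0,4) fires=8 [1,5) fires=8 [2,6) fires=8 [3,7) fires=3
i=4 t=9 v=5: → [9,13),[8,12),[7,11),[6,10); WM=7
i=5 t=11 v=1: → [11,15),[10,14),[9,13),[8,12); WM=7
i=6 t=0 v=1: DROP (t<7-3); WM=7
i=7 t=8 v=1: → [8,12),[7,11),[6,10),[5,9); WM=11; [4,8) fires=4 [5,9) fires=4 [6,10) fires=5 [7,11) fires=5
i=8 t=10 v=1: → [10,14),[9,13),[8,12),[7,11); WM=11
i=9 t=13 v=8: → [13,17),[12,16),[11,15),[10,14); WM=11

6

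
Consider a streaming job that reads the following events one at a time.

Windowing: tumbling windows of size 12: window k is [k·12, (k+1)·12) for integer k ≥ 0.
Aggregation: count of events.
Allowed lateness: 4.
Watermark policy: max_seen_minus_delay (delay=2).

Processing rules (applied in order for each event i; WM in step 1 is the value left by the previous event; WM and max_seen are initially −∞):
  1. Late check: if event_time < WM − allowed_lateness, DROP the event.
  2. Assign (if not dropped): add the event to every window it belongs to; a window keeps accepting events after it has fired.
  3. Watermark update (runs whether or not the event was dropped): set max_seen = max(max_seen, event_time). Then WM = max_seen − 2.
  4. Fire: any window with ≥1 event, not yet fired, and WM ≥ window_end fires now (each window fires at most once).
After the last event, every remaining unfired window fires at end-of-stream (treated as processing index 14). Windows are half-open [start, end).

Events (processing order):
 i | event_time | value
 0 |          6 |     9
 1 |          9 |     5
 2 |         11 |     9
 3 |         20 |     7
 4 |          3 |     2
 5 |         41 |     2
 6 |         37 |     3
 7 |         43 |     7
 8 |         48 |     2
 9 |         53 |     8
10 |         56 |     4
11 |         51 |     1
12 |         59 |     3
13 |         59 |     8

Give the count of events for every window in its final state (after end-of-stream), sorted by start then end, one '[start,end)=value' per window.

[0,12)=3 [12,24)=1 [36,48)=3 [48,60)=6

i=0 t=6 v=9: → [0,12); WM=4
i=1 t=9 v=5: → [0,12); WM=7
i=2 t=11 v=9: → [0,12); WM=9
i=3 t=20 v=7: → [12,24); WM=18; [0,12) fires=3
i=4 t=3 v=2: DROP (t<18-4); WM=18
i=5 t=41 v=2: → [36,48); WM=39; [12,24) fires=1
i=6 t=37 v=3: → [36,48); WM=39
i=7 t=43 v=7: → [36,48); WM=41
i=8 t=48 v=2: → [48,60); WM=46
i=9 t=53 v=8: → [48,60); WM=51; [36,48) fires=3
i=10 t=56 v=4: → [48,60); WM=54
i=11 t=51 v=1: → [48,60); WM=54
i=12 t=59 v=3: → [48,60); WM=57
i=13 t=59 v=8: → [48,60); WM=57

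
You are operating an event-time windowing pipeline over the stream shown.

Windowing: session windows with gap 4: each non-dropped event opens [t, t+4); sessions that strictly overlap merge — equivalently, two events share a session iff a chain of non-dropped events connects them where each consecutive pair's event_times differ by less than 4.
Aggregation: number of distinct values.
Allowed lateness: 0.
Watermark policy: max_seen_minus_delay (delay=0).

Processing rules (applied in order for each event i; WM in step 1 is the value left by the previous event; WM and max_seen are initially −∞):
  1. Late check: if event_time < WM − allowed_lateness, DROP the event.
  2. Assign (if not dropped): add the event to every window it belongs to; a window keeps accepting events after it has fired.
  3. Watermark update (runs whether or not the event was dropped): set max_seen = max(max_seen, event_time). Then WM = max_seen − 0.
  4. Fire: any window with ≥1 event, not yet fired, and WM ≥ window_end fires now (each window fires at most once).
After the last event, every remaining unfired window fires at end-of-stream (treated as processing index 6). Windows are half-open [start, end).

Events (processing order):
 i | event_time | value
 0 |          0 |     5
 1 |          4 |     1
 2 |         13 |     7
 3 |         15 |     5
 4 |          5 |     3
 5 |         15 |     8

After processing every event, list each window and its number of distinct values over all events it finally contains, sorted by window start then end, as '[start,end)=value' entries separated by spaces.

[0,4)=1 [4,8)=1 [13,19)=3

i=0 t=0 v=5: → [0,4); WM=0
i=1 t=4 v=1: → [4,8); WM=4
i=2 t=13 v=7: → [13,17); WM=13
i=3 t=15 v=5: → [13,19); WM=15
i=4 t=5 v=3: DROP (t<15-0); WM=15
i=5 t=15 v=8: → [13,19); WM=15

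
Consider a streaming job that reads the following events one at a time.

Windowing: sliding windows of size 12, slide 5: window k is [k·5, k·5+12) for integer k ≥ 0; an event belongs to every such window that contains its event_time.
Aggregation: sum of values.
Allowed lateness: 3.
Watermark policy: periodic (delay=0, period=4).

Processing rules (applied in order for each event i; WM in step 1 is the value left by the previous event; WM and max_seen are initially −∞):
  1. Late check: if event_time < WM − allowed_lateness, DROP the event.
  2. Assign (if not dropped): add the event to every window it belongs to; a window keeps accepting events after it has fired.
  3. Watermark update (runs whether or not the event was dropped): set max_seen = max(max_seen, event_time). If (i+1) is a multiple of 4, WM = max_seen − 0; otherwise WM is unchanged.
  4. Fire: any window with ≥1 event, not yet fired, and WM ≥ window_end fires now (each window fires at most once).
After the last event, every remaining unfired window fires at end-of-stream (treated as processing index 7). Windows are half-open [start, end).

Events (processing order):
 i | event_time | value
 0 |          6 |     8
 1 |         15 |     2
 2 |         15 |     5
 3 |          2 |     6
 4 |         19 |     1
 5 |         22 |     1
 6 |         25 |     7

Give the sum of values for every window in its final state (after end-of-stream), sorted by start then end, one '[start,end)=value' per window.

i=0 t=6 v=8: → [5,17),[0,12); WM=−∞
i=1 t=15 v=2: → [15,27),[10,22),[5,17); WM=−∞
i=2 t=15 v=5: → [15,27),[10,22),[5,17); WM=−∞
i=3 t=2 v=6: → [0,12); WM=15; [0,12) fires=14
i=4 t=19 v=1: → [15,27),[10,22); WM=15
i=5 t=22 v=1: → [20,32),[15,27); WM=15
i=6 t=25 v=7: → [25,37),[20,32),[15,27); WM=15

[0,12)=14 [5,17)=15 [10,22)=8 [15,27)=16 [20,32)=8 [25,37)=7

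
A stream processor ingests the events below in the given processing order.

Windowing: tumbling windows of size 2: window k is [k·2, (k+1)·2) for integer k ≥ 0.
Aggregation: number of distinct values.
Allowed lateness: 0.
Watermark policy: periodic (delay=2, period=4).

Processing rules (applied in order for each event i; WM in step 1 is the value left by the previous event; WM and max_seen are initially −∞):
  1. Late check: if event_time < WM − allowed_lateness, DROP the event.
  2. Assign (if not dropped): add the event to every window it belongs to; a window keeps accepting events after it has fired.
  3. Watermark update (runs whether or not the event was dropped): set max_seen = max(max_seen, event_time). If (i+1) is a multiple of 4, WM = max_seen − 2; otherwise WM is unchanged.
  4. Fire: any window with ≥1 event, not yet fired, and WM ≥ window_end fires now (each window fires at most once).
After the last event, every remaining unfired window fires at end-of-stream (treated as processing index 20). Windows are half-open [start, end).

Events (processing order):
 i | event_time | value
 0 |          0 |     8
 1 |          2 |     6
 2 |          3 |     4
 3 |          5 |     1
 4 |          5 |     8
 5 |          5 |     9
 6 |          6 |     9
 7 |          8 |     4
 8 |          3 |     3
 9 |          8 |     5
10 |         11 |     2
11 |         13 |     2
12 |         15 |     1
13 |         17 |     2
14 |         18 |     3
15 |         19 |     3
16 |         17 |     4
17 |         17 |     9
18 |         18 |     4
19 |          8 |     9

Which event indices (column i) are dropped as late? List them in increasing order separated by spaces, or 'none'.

i=0 t=0 v=8: → [0,2); WM=−∞
i=1 t=2 v=6: → [2,4); WM=−∞
i=2 t=3 v=4: → [2,4); WM=−∞
i=3 t=5 v=1: → [4,6); WM=3; [0,2) fires=1
i=4 t=5 v=8: → [4,6); WM=3
i=5 t=5 v=9: → [4,6); WM=3
i=6 t=6 v=9: → [6,8); WM=3
i=7 t=8 v=4: → [8,10); WM=6; [2,4) fires=2 [4,6) fires=3
i=8 t=3 v=3: DROP (t<6-0); WM=6
i=9 t=8 v=5: → [8,10); WM=6
i=10 t=11 v=2: → [10,12); WM=6
i=11 t=13 v=2: → [12,14); WM=11; [6,8) fires=1 [8,10) fires=2
i=12 t=15 v=1: → [14,16); WM=11
i=13 t=17 v=2: → [16,18); WM=11
i=14 t=18 v=3: → [18,20); WM=11
i=15 t=19 v=3: → [18,20); WM=17; [10,12) fires=1 [12,14) fires=1 [14,16) fires=1
i=16 t=17 v=4: → [16,18); WM=17
i=17 t=17 v=9: → [16,18); WM=17
i=18 t=18 v=4: → [18,20); WM=17
i=19 t=8 v=9: DROP (t<17-0); WM=17

8 19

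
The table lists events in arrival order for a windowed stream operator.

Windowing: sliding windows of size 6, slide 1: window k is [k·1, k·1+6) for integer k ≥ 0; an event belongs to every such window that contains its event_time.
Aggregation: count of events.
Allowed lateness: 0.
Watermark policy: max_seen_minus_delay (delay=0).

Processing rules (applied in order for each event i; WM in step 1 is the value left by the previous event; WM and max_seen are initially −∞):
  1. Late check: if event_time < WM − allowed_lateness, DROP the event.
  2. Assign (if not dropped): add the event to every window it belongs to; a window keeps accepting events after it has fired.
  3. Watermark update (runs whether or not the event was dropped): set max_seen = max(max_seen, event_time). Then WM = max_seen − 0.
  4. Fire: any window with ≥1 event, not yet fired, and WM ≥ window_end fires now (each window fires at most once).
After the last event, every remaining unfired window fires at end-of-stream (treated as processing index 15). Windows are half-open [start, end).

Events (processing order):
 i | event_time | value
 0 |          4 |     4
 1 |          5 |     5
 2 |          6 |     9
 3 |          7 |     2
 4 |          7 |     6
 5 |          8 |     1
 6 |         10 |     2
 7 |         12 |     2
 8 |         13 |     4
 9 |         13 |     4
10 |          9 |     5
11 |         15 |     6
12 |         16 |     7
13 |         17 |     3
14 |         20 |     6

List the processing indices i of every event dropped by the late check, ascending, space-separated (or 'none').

10

i=0 t=4 v=4: → [4,10),[3,9),[2,8),[1,7),[0,6); WM=4
i=1 t=5 v=5: → [5,11),[4,10),[3,9),[2,8),[1,7),[0,6); WM=5
i=2 t=6 v=9: → [6,12),[5,11),[4,10),[3,9),[2,8),[1,7); WM=6; [0,6) fires=2
i=3 t=7 v=2: → [7,13),[6,12),[5,11),[4,10),[3,9),[2,8); WM=7; [1,7) fires=3
i=4 t=7 v=6: → [7,13),[6,12),[5,11),[4,10),[3,9),[2,8); WM=7
i=5 t=8 v=1: → [8,14),[7,13),[6,12),[5,11),[4,10),[3,9); WM=8; [2,8) fires=5
i=6 t=10 v=2: → [10,16),[9,15),[8,14),[7,13),[6,12),[5,11); WM=10; [3,9) fires=6 [4,10) fires=6
i=7 t=12 v=2: → [12,18),[11,17),[10,16),[9,15),[8,14),[7,13); WM=12; [5,11) fires=6 [6,12) fires=5
i=8 t=13 v=4: → [13,19),[12,18),[11,17),[10,16),[9,15),[8,14); WM=13; [7,13) fires=5
i=9 t=13 v=4: → [13,19),[12,18),[11,17),[10,16),[9,15),[8,14); WM=13
i=10 t=9 v=5: DROP (t<13-0); WM=13
i=11 t=15 v=6: → [15,21),[14,20),[13,19),[12,18),[11,17),[10,16); WM=15; [8,14) fires=5 [9,15) fires=4
i=12 t=16 v=7: → [16,22),[15,21),[14,20),[13,19),[12,18),[11,17); WM=16; [10,16) fires=5
i=13 t=17 v=3: → [17,23),[16,22),[15,21),[14,20),[13,19),[12,18); WM=17; [11,17) fires=5
i=14 t=20 v=6: → [20,26),[19,25),[18,24),[17,23),[16,22),[15,21); WM=20; [12,18) fires=6 [13,19) fires=5 [14,20) fires=3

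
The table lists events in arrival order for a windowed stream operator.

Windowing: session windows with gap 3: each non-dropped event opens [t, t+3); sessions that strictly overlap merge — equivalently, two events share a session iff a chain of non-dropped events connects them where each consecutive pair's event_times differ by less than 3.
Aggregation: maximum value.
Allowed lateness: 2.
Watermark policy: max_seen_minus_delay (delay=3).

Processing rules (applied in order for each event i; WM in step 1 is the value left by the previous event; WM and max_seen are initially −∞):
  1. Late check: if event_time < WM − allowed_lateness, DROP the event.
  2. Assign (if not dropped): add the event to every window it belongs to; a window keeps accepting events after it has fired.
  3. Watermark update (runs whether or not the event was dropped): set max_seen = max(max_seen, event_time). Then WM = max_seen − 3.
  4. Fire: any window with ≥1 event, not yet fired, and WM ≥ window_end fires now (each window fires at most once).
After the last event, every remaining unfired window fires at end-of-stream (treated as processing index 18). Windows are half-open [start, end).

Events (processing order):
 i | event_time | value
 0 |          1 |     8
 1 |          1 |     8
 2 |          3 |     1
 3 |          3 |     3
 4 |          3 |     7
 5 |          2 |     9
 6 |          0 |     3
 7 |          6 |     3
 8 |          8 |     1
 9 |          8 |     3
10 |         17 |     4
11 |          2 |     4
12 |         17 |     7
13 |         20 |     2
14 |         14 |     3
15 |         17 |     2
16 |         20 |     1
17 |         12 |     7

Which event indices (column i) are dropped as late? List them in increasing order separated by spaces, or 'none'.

i=0 t=1 v=8: → [1,4); WM=-2
i=1 t=1 v=8: → [1,4); WM=-2
i=2 t=3 v=1: → [1,6); WM=0
i=3 t=3 v=3: → [1,6); WM=0
i=4 t=3 v=7: → [1,6); WM=0
i=5 t=2 v=9: → [1,6); WM=0
i=6 t=0 v=3: → [0,6); WM=0
i=7 t=6 v=3: → [6,9); WM=3
i=8 t=8 v=1: → [6,11); WM=5
i=9 t=8 v=3: → [6,11); WM=5
i=10 t=17 v=4: → [17,20); WM=14
i=11 t=2 v=4: DROP (t<14-2); WM=14
i=12 t=17 v=7: → [17,20); WM=14
i=13 t=20 v=2: → [20,23); WM=17
i=14 t=14 v=3: DROP (t<17-2); WM=17
i=15 t=17 v=2: → [17,20); WM=17
i=16 t=20 v=1: → [20,23); WM=17
i=17 t=12 v=7: DROP (t<17-2); WM=17

11 14 17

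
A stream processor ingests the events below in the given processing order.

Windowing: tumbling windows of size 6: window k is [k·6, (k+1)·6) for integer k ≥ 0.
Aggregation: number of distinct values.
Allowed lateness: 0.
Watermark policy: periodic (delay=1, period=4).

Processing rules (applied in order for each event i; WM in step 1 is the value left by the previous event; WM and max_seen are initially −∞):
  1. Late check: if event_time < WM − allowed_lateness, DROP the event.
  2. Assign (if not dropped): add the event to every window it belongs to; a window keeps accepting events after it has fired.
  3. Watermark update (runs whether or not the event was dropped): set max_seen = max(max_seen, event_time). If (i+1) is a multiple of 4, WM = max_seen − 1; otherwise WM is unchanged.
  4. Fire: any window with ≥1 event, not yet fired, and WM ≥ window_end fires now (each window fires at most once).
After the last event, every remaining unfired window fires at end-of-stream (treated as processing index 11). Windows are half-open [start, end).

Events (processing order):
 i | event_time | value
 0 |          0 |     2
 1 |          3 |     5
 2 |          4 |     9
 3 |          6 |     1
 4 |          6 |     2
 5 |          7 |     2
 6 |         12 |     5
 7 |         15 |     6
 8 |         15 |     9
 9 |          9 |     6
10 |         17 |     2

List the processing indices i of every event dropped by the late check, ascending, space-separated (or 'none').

i=0 t=0 v=2: → [0,6); WM=−∞
i=1 t=3 v=5: → [0,6); WM=−∞
i=2 t=4 v=9: → [0,6); WM=−∞
i=3 t=6 v=1: → [6,12); WM=5
i=4 t=6 v=2: → [6,12); WM=5
i=5 t=7 v=2: → [6,12); WM=5
i=6 t=12 v=5: → [12,18); WM=5
i=7 t=15 v=6: → [12,18); WM=14; [0,6) fires=3 [6,12) fires=2
i=8 t=15 v=9: → [12,18); WM=14
i=9 t=9 v=6: DROP (t<14-0); WM=14
i=10 t=17 v=2: → [12,18); WM=14

9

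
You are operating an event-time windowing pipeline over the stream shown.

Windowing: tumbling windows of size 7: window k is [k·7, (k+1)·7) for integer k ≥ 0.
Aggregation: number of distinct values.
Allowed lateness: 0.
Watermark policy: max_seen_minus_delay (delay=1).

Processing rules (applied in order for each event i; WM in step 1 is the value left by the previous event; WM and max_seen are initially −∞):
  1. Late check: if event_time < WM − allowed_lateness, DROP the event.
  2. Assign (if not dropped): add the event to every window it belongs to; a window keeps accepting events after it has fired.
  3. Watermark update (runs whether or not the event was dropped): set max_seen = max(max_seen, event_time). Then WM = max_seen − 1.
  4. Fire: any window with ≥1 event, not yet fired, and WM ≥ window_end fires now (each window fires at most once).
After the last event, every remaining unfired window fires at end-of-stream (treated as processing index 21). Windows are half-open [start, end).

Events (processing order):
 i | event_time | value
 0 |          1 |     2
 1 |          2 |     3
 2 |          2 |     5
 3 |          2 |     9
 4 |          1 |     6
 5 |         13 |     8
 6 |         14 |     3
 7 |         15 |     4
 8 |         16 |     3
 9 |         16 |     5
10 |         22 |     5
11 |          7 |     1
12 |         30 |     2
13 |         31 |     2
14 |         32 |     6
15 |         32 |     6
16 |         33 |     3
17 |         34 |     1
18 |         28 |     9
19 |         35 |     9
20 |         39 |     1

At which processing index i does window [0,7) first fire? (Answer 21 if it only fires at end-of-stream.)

i=0 t=1 v=2: → [0,7); WM=0
i=1 t=2 v=3: → [0,7); WM=1
i=2 t=2 v=5: → [0,7); WM=1
i=3 t=2 v=9: → [0,7); WM=1
i=4 t=1 v=6: → [0,7); WM=1
i=5 t=13 v=8: → [7,14); WM=12; [0,7) fires=5
i=6 t=14 v=3: → [14,21); WM=13
i=7 t=15 v=4: → [14,21); WM=14; [7,14) fires=1
i=8 t=16 v=3: → [14,21); WM=15
i=9 t=16 v=5: → [14,21); WM=15
i=10 t=22 v=5: → [21,28); WM=21; [14,21) fires=3
i=11 t=7 v=1: DROP (t<21-0); WM=21
i=12 t=30 v=2: → [28,35); WM=29; [21,28) fires=1
i=13 t=31 v=2: → [28,35); WM=30
i=14 t=32 v=6: → [28,35); WM=31
i=15 t=32 v=6: → [28,35); WM=31
i=16 t=33 v=3: → [28,35); WM=32
i=17 t=34 v=1: → [28,35); WM=33
i=18 t=28 v=9: DROP (t<33-0); WM=33
i=19 t=35 v=9: → [35,42); WM=34
i=20 t=39 v=1: → [35,42); WM=38; [28,35) fires=4

5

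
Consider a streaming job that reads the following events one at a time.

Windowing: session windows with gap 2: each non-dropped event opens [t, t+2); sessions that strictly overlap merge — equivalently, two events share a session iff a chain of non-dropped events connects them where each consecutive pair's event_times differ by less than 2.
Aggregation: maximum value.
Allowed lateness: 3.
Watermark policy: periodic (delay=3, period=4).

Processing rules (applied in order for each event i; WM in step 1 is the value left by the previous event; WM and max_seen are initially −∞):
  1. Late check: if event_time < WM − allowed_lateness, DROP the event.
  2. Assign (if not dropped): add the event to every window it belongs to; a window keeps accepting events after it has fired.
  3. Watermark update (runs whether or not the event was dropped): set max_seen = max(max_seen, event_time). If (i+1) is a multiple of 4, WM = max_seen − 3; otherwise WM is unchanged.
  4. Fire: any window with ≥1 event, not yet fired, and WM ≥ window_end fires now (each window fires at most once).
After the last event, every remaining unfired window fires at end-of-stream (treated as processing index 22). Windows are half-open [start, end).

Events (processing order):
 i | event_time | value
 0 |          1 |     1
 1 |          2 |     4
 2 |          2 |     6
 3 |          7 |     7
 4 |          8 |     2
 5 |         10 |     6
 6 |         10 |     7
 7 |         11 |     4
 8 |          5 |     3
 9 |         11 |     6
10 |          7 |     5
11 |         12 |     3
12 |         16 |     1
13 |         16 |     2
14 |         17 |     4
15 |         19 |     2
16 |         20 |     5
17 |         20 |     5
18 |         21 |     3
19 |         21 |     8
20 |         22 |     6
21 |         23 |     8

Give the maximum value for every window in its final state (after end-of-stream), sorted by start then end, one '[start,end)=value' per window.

[1,4)=6 [5,7)=3 [7,10)=7 [10,14)=7 [16,19)=4 [19,25)=8

i=0 t=1 v=1: → [1,3); WM=−∞
i=1 t=2 v=4: → [1,4); WM=−∞
i=2 t=2 v=6: → [1,4); WM=−∞
i=3 t=7 v=7: → [7,9); WM=4
i=4 t=8 v=2: → [7,10); WM=4
i=5 t=10 v=6: → [10,12); WM=4
i=6 t=10 v=7: → [10,12); WM=4
i=7 t=11 v=4: → [10,13); WM=8
i=8 t=5 v=3: → [5,7); WM=8
i=9 t=11 v=6: → [10,13); WM=8
i=10 t=7 v=5: → [7,10); WM=8
i=11 t=12 v=3: → [10,14); WM=9
i=12 t=16 v=1: → [16,18); WM=9
i=13 t=16 v=2: → [16,18); WM=9
i=14 t=17 v=4: → [16,19); WM=9
i=15 t=19 v=2: → [19,21); WM=16
i=16 t=20 v=5: → [19,22); WM=16
i=17 t=20 v=5: → [19,22); WM=16
i=18 t=21 v=3: → [19,23); WM=16
i=19 t=21 v=8: → [19,23); WM=18
i=20 t=22 v=6: → [19,24); WM=18
i=21 t=23 v=8: → [19,25); WM=18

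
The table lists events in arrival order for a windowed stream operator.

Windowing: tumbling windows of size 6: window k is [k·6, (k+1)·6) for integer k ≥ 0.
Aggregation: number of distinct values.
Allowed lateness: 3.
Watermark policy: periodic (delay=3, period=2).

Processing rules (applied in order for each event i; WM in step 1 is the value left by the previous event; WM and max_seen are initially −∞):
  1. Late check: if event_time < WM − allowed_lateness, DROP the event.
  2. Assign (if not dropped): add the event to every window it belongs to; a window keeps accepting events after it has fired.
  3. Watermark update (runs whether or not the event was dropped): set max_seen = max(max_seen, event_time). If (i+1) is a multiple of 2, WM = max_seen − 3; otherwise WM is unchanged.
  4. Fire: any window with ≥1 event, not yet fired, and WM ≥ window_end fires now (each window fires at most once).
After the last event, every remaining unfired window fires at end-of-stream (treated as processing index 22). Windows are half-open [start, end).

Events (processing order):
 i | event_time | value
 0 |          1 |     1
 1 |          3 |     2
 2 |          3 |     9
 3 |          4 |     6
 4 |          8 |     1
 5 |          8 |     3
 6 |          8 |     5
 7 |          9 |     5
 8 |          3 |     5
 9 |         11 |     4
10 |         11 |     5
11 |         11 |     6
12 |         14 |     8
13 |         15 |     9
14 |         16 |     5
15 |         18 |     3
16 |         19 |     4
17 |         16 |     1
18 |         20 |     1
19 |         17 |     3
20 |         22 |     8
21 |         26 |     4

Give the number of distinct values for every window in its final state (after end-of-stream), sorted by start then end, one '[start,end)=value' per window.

i=0 t=1 v=1: → [0,6); WM=−∞
i=1 t=3 v=2: → [0,6); WM=0
i=2 t=3 v=9: → [0,6); WM=0
i=3 t=4 v=6: → [0,6); WM=1
i=4 t=8 v=1: → [6,12); WM=1
i=5 t=8 v=3: → [6,12); WM=5
i=6 t=8 v=5: → [6,12); WM=5
i=7 t=9 v=5: → [6,12); WM=6; [0,6) fires=4
i=8 t=3 v=5: → [0,6); WM=6
i=9 t=11 v=4: → [6,12); WM=8
i=10 t=11 v=5: → [6,12); WM=8
i=11 t=11 v=6: → [6,12); WM=8
i=12 t=14 v=8: → [12,18); WM=8
i=13 t=15 v=9: → [12,18); WM=12; [6,12) fires=5
i=14 t=16 v=5: → [12,18); WM=12
i=15 t=18 v=3: → [18,24); WM=15
i=16 t=19 v=4: → [18,24); WM=15
i=17 t=16 v=1: → [12,18); WM=16
i=18 t=20 v=1: → [18,24); WM=16
i=19 t=17 v=3: → [12,18); WM=17
i=20 t=22 v=8: → [18,24); WM=17
i=21 t=26 v=4: → [24,30); WM=23; [12,18) fires=5

[0,6)=5 [6,12)=5 [12,18)=5 [18,24)=4 [24,30)=1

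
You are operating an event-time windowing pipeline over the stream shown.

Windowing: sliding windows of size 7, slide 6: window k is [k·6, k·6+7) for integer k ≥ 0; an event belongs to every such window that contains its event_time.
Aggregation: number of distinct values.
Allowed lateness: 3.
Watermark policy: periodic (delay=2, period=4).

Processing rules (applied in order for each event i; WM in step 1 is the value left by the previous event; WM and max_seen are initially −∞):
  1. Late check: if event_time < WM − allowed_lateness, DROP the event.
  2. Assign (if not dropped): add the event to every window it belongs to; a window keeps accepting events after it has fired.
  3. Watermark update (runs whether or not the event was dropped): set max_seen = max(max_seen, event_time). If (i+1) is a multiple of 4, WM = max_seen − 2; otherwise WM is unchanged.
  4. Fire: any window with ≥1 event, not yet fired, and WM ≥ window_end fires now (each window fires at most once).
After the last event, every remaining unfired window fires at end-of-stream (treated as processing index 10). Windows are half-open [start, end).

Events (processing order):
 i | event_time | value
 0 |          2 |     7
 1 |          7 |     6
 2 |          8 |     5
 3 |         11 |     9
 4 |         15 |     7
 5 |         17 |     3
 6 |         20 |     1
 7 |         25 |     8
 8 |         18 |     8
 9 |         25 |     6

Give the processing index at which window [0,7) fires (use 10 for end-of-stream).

3

i=0 t=2 v=7: → [0,7); WM=−∞
i=1 t=7 v=6: → [6,13); WM=−∞
i=2 t=8 v=5: → [6,13); WM=−∞
i=3 t=11 v=9: → [6,13); WM=9; [0,7) fires=1
i=4 t=15 v=7: → [12,19); WM=9
i=5 t=17 v=3: → [12,19); WM=9
i=6 t=20 v=1: → [18,25); WM=9
i=7 t=25 v=8: → [24,31); WM=23; [6,13) fires=3 [12,19) fires=2
i=8 t=18 v=8: DROP (t<23-3); WM=23
i=9 t=25 v=6: → [24,31); WM=23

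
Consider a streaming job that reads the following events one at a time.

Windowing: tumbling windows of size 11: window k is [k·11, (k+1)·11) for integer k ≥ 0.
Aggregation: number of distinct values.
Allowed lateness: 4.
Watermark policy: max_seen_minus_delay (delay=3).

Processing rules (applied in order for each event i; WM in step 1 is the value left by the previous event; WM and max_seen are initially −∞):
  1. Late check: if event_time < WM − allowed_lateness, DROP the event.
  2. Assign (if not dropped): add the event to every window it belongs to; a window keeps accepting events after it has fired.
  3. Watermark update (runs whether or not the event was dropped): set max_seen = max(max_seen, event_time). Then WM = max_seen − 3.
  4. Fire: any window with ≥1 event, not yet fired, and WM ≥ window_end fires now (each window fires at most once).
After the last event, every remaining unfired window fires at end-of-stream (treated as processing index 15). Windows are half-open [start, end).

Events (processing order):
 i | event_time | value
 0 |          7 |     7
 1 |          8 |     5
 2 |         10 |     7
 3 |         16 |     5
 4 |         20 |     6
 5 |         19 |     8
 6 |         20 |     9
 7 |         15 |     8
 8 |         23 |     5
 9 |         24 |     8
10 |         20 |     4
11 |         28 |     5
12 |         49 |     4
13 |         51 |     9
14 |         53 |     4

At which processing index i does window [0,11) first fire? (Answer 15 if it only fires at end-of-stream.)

i=0 t=7 v=7: → [0,11); WM=4
i=1 t=8 v=5: → [0,11); WM=5
i=2 t=10 v=7: → [0,11); WM=7
i=3 t=16 v=5: → [11,22); WM=13; [0,11) fires=2
i=4 t=20 v=6: → [11,22); WM=17
i=5 t=19 v=8: → [11,22); WM=17
i=6 t=20 v=9: → [11,22); WM=17
i=7 t=15 v=8: → [11,22); WM=17
i=8 t=23 v=5: → [22,33); WM=20
i=9 t=24 v=8: → [22,33); WM=21
i=10 t=20 v=4: → [11,22); WM=21
i=11 t=28 v=5: → [22,33); WM=25; [11,22) fires=5
i=12 t=49 v=4: → [44,55); WM=46; [22,33) fires=2
i=13 t=51 v=9: → [44,55); WM=48
i=14 t=53 v=4: → [44,55); WM=50

3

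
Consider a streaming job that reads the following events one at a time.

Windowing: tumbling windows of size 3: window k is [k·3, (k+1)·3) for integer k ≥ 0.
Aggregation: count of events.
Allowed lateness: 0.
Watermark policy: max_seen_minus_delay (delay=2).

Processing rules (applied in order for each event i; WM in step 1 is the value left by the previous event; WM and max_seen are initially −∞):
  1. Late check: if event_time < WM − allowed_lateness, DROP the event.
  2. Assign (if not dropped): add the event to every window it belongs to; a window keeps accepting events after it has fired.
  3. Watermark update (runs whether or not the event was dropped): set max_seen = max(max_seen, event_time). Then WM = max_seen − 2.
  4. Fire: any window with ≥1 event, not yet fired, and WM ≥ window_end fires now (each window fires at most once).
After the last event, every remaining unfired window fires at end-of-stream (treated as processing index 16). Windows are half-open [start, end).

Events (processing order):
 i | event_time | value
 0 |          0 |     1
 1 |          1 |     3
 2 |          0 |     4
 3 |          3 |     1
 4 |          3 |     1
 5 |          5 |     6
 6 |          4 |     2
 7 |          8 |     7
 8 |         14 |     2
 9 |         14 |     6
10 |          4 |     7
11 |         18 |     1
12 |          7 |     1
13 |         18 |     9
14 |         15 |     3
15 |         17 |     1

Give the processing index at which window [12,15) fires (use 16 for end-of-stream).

i=0 t=0 v=1: → [0,3); WM=-2
i=1 t=1 v=3: → [0,3); WM=-1
i=2 t=0 v=4: → [0,3); WM=-1
i=3 t=3 v=1: → [3,6); WM=1
i=4 t=3 v=1: → [3,6); WM=1
i=5 t=5 v=6: → [3,6); WM=3; [0,3) fires=3
i=6 t=4 v=2: → [3,6); WM=3
i=7 t=8 v=7: → [6,9); WM=6; [3,6) fires=4
i=8 t=14 v=2: → [12,15); WM=12; [6,9) fires=1
i=9 t=14 v=6: → [12,15); WM=12
i=10 t=4 v=7: DROP (t<12-0); WM=12
i=11 t=18 v=1: → [18,21); WM=16; [12,15) fires=2
i=12 t=7 v=1: DROP (t<16-0); WM=16
i=13 t=18 v=9: → [18,21); WM=16
i=14 t=15 v=3: DROP (t<16-0); WM=16
i=15 t=17 v=1: → [15,18); WM=16

11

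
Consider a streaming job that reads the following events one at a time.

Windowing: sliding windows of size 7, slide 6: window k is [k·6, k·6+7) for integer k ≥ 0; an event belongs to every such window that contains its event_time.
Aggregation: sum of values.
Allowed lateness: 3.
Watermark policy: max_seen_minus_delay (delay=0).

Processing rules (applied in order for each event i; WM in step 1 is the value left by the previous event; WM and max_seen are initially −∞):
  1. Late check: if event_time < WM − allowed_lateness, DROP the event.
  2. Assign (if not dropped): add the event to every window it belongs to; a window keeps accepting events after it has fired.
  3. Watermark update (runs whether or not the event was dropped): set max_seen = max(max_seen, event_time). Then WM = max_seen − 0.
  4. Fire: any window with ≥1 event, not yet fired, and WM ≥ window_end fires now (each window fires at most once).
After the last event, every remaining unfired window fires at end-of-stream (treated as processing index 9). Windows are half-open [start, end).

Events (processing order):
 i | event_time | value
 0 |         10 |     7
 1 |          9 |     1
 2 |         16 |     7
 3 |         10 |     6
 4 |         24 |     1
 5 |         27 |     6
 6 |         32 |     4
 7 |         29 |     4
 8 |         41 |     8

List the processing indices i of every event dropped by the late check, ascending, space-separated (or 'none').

3

i=0 t=10 v=7: → [6,13); WM=10
i=1 t=9 v=1: → [6,13); WM=10
i=2 t=16 v=7: → [12,19); WM=16; [6,13) fires=8
i=3 t=10 v=6: DROP (t<16-3); WM=16
i=4 t=24 v=1: → [24,31),[18,25); WM=24; [12,19) fires=7
i=5 t=27 v=6: → [24,31); WM=27; [18,25) fires=1
i=6 t=32 v=4: → [30,37); WM=32; [24,31) fires=7
i=7 t=29 v=4: → [24,31); WM=32
i=8 t=41 v=8: → [36,43); WM=41; [30,37) fires=4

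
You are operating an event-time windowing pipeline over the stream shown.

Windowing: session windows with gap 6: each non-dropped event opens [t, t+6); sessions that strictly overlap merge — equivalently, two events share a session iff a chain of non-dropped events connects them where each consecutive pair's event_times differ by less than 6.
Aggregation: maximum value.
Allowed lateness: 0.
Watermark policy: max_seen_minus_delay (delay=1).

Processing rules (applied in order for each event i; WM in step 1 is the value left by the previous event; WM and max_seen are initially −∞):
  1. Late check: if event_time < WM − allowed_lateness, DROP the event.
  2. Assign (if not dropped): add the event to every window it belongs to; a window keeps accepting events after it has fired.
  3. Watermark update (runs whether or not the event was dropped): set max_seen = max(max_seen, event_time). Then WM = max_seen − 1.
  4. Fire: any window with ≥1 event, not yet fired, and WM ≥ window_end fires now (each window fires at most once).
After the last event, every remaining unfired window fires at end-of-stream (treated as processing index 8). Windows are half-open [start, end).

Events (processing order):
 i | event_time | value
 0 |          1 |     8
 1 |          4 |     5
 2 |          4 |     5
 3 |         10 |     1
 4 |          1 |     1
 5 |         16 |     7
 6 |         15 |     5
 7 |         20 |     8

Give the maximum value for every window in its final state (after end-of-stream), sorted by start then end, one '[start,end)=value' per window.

[1,10)=8 [10,26)=8

i=0 t=1 v=8: → [1,7); WM=0
i=1 t=4 v=5: → [1,10); WM=3
i=2 t=4 v=5: → [1,10); WM=3
i=3 t=10 v=1: → [10,16); WM=9
i=4 t=1 v=1: DROP (t<9-0); WM=9
i=5 t=16 v=7: → [16,22); WM=15
i=6 t=15 v=5: → [10,22); WM=15
i=7 t=20 v=8: → [10,26); WM=19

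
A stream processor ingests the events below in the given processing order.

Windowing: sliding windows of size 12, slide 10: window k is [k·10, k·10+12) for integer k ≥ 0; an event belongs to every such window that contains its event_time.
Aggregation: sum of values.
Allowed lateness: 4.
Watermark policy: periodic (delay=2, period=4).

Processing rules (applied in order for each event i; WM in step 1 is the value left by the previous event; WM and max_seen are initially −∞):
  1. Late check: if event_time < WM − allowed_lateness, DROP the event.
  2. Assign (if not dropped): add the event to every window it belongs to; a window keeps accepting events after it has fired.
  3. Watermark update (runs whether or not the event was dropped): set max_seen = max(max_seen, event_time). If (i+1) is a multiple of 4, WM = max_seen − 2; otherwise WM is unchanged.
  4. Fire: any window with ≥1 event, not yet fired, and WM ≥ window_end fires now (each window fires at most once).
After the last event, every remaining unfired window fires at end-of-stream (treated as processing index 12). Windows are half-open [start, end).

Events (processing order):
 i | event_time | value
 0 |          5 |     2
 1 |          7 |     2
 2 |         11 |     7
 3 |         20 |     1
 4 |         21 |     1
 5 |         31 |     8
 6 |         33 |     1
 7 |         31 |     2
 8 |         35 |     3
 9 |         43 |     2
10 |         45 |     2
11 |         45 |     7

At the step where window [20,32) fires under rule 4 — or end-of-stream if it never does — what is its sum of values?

i=0 t=5 v=2: → [0,12); WM=−∞
i=1 t=7 v=2: → [0,12); WM=−∞
i=2 t=11 v=7: → [10,22),[0,12); WM=−∞
i=3 t=20 v=1: → [20,32),[10,22); WM=18; [0,12) fires=11
i=4 t=21 v=1: → [20,32),[10,22); WM=18
i=5 t=31 v=8: → [30,42),[20,32); WM=18
i=6 t=33 v=1: → [30,42); WM=18
i=7 t=31 v=2: → [30,42),[20,32); WM=31; [10,22) fires=9
i=8 t=35 v=3: → [30,42); WM=31
i=9 t=43 v=2: → [40,52); WM=31
i=10 t=45 v=2: → [40,52); WM=31
i=11 t=45 v=7: → [40,52); WM=43; [20,32) fires=12 [30,42) fires=14

12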